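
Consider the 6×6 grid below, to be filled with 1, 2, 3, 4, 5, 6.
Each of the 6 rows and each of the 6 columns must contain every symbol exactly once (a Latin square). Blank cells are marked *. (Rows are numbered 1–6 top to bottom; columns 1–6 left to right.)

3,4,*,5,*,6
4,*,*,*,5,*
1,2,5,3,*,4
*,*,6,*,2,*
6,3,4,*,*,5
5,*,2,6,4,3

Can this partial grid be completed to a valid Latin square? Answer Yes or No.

Row 4, column 1: row 4 together with column 1 already contain {1, 2, 3, 4, 5, 6} — every symbol — so nothing can go there. The grid has no valid completion.

No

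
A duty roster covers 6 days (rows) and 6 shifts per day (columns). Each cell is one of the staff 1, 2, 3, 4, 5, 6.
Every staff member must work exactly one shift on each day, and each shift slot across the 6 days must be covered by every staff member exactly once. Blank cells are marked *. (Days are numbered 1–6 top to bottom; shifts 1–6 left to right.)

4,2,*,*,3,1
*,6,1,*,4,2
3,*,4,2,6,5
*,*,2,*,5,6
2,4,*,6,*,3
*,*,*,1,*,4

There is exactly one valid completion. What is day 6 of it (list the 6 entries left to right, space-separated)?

6 5 3 1 2 4

Day 6, shift 5: day 6 has {1, 4} and shift 5 has {3, 4, 5, 6}, leaving only 2.
Day 1, shift 4: day 1 has {1, 2, 3, 4} and shift 4 has {1, 2, 6}, leaving only 5.
Day 1, shift 3: day 1 has {1, 2, 3, 4, 5} and shift 3 has {1, 2, 4}, leaving only 6.
Day 2, shift 1: day 2 has {1, 2, 4, 6} and shift 1 has {2, 3, 4}, leaving only 5.
Day 6, shift 1: day 6 has {1, 2, 4} and shift 1 has {2, 3, 4, 5}, leaving only 6.
Day 2, shift 4: day 2 has {1, 2, 4, 5, 6} and shift 4 has {1, 2, 5, 6}, leaving only 3.
Day 3, shift 2: day 3 has {2, 3, 4, 5, 6} and shift 2 has {2, 4, 6}, leaving only 1.
Day 4, shift 1: day 4 has {2, 5, 6} and shift 1 has {2, 3, 4, 5, 6}, leaving only 1.
Day 4, shift 2: day 4 has {1, 2, 5, 6} and shift 2 has {1, 2, 4, 6}, leaving only 3.
Day 6, shift 2: day 6 has {1, 2, 4, 6} and shift 2 has {1, 2, 3, 4, 6}, leaving only 5.
Day 6, shift 3: day 6 has {1, 2, 4, 5, 6} and shift 3 has {1, 2, 4, 6}, leaving only 3.
So day 6 reads: 6 5 3 1 2 4.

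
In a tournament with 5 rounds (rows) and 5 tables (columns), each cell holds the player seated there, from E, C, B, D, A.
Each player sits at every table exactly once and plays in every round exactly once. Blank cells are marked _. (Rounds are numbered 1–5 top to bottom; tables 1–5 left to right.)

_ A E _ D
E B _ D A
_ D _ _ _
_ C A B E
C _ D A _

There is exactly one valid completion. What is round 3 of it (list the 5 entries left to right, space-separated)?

A D B E C

Round 1, table 1: round 1 has {E, D, A} and table 1 has {E, C}, leaving only B.
Round 3, table 1: round 3 has {D} and table 1 has {E, C, B}, leaving only A.
Round 1, table 4: round 1 has {E, B, D, A} and table 4 has {B, D, A}, leaving only C.
Round 3, table 4: round 3 has {D, A} and table 4 has {C, B, D, A}, leaving only E.
Round 2, table 3: round 2 has {E, B, D, A} and table 3 has {E, D, A}, leaving only C.
Round 3, table 3: round 3 has {E, D, A} and table 3 has {E, C, D, A}, leaving only B.
Round 3, table 5: round 3 has {E, B, D, A} and table 5 has {E, D, A}, leaving only C.
So round 3 reads: A D B E C.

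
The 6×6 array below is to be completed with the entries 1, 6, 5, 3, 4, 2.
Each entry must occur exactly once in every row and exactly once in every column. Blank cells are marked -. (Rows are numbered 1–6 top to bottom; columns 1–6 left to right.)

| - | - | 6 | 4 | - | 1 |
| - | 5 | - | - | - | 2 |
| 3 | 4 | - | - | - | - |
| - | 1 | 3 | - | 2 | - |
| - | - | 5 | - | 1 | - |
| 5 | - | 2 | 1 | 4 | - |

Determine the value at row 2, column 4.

Row 1, column 1: row 1 has {1, 6, 4} and column 1 has {5, 3}, leaving only 2.
Row 1, column 2: row 1 has {1, 6, 4, 2} and column 2 has {1, 5, 4}, leaving only 3.
Row 1, column 5: row 1 has {1, 6, 3, 4, 2} and column 5 has {1, 4, 2}, leaving only 5.
Row 3, column 3: row 3 has {3, 4} and column 3 has {6, 5, 3, 2}, leaving only 1.
Row 2, column 3: row 2 has {5, 2} and column 3 has {1, 6, 5, 3, 2}, leaving only 4.
Row 3, column 5: row 3 has {1, 3, 4} and column 5 has {1, 5, 4, 2}, leaving only 6.
Row 2, column 5: row 2 has {5, 4, 2} and column 5 has {1, 6, 5, 4, 2}, leaving only 3.
Row 2 already has {5, 3, 4, 2} and column 4 already has {1, 4}, so row 2, column 4 must be 6.

6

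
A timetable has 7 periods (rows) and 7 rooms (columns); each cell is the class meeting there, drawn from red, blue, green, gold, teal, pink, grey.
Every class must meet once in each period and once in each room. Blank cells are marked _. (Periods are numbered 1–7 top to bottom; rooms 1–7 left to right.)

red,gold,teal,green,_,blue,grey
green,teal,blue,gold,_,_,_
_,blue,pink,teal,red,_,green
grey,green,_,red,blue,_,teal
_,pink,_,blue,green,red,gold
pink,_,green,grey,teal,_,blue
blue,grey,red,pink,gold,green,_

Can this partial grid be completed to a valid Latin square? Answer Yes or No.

Period 7, room 7: period 7 together with room 7 already contain {red, blue, green, gold, teal, pink, grey} — every symbol — so nothing can go there. The grid has no valid completion.

No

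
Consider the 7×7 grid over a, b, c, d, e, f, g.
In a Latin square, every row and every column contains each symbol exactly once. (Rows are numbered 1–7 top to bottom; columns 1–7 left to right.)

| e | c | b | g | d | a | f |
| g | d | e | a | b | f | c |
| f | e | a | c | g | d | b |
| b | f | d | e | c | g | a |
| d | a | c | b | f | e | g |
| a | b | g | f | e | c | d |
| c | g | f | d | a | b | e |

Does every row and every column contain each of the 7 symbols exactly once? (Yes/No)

Each row is a permutation of the 7 symbols, and so is each column.

Yes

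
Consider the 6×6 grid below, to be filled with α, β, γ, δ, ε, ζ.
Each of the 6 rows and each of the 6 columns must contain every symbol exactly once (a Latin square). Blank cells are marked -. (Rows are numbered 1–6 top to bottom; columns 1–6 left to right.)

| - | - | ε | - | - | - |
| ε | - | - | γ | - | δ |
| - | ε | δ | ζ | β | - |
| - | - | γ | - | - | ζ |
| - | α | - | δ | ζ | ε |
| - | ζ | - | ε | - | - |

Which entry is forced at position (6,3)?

Row 2, column 2: row 2 has {γ, δ, ε} and column 2 has {α, ε, ζ}, leaving only β.
Row 2, column 5: row 2 has {β, γ, δ, ε} and column 5 has {β, ζ}, leaving only α.
Row 2, column 3: row 2 has {α, β, γ, δ, ε} and column 3 has {γ, δ, ε}, leaving only ζ.
Row 4, column 2: row 4 has {γ, ζ} and column 2 has {α, β, ε, ζ}, leaving only δ.
Row 1, column 2: row 1 has {ε} and column 2 has {α, β, δ, ε, ζ}, leaving only γ.
Row 1, column 5: row 1 has {γ, ε} and column 5 has {α, β, ζ}, leaving only δ.
Row 4, column 5: row 4 has {γ, δ, ζ} and column 5 has {α, β, δ, ζ}, leaving only ε.
Row 5, column 3: row 5 has {α, δ, ε, ζ} and column 3 has {γ, δ, ε, ζ}, leaving only β.
Row 6 already has {ε, ζ} and column 3 already has {β, γ, δ, ε, ζ}, so row 6, column 3 must be α.

α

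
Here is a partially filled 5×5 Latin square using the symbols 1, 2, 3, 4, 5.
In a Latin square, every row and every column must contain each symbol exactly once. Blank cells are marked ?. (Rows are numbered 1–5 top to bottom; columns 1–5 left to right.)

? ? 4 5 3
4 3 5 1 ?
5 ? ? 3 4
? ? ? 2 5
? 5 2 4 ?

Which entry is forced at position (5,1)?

Row 2, column 5: row 2 has {1, 3, 4, 5} and column 5 has {3, 4, 5}, leaving only 2.
Row 3, column 3: row 3 has {3, 4, 5} and column 3 has {2, 4, 5}, leaving only 1.
Row 3, column 2: row 3 has {1, 3, 4, 5} and column 2 has {3, 5}, leaving only 2.
Row 1, column 2: row 1 has {3, 4, 5} and column 2 has {2, 3, 5}, leaving only 1.
Row 1, column 1: row 1 has {1, 3, 4, 5} and column 1 has {4, 5}, leaving only 2.
Row 4, column 2: row 4 has {2, 5} and column 2 has {1, 2, 3, 5}, leaving only 4.
Row 4, column 3: row 4 has {2, 4, 5} and column 3 has {1, 2, 4, 5}, leaving only 3.
Row 4, column 1: row 4 has {2, 3, 4, 5} and column 1 has {2, 4, 5}, leaving only 1.
Row 5 already has {2, 4, 5} and column 1 already has {1, 2, 4, 5}, so row 5, column 1 must be 3.

3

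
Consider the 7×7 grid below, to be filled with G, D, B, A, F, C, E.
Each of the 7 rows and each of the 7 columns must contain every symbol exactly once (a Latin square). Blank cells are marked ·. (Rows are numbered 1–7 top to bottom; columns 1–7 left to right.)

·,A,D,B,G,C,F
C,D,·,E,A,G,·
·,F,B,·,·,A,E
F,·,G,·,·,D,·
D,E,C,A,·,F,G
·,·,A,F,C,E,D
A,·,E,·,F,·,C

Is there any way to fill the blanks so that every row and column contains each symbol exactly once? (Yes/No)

Row 1, column 1: row 1 has {G, D, B, A, F, C} and column 1 has {D, A, F, C}, so it must be E.
Row 2, column 3: row 2 has {G, D, A, C, E} and column 3 has {G, D, B, A, C, E}, so it must be F.
Row 2, column 7: row 2 has {G, D, A, F, C, E} and column 7 has {G, D, F, C, E}, so it must be B.
Row 3, column 1: row 3 has {B, A, F, E} and column 1 has {D, A, F, C, E}, so it must be G.
Row 3, column 5: row 3 has {G, B, A, F, E} and column 5 has {G, A, F, C}, so it must be D.
Row 3, column 4: row 3 has {G, D, B, A, F, E} and column 4 has {B, A, F, E}, so it must be C.
Now row 4, column 4: row 4 together with column 4 already contain {G, D, B, A, F, C, E} — every symbol — so nothing can go there. The grid has no valid completion.

No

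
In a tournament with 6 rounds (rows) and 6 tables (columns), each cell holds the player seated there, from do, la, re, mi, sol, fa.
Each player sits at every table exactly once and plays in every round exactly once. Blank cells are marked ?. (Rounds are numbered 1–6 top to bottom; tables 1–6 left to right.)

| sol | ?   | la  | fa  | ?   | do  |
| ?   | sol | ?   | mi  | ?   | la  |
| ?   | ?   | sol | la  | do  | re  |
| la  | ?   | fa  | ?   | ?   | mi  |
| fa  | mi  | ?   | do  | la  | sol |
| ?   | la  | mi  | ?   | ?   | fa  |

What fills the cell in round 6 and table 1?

do

Round 1, table 2: round 1 has {do, la, sol, fa} and table 2 has {la, mi, sol}, leaving only re.
Round 1, table 5: round 1 has {do, la, re, sol, fa} and table 5 has {do, la}, leaving only mi.
Round 3, table 1: round 3 has {do, la, re, sol} and table 1 has {la, sol, fa}, leaving only mi.
Round 3, table 2: round 3 has {do, la, re, mi, sol} and table 2 has {la, re, mi, sol}, leaving only fa.
Round 4, table 2: round 4 has {la, mi, fa} and table 2 has {la, re, mi, sol, fa}, leaving only do.
Round 5, table 3: round 5 has {do, la, mi, sol, fa} and table 3 has {la, mi, sol, fa}, leaving only re.
Round 2, table 3: round 2 has {la, mi, sol} and table 3 has {la, re, mi, sol, fa}, leaving only do.
Round 2, table 1: round 2 has {do, la, mi, sol} and table 1 has {la, mi, sol, fa}, leaving only re.
Round 6 already has {la, mi, fa} and table 1 already has {la, re, mi, sol, fa}, so round 6, table 1 must be do.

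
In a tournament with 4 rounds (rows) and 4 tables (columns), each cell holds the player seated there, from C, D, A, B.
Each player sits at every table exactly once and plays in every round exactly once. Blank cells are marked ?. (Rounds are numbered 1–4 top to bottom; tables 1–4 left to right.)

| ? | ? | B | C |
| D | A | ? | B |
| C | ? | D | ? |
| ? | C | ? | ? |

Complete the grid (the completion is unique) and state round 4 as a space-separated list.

B C A D

Round 4, table 3: round 4 has {C} and table 3 has {D, B}, leaving only A.
Round 4, table 1: round 4 has {C, A} and table 1 has {C, D}, leaving only B.
Round 4, table 4: round 4 has {C, A, B} and table 4 has {C, B}, leaving only D.
So round 4 reads: B C A D.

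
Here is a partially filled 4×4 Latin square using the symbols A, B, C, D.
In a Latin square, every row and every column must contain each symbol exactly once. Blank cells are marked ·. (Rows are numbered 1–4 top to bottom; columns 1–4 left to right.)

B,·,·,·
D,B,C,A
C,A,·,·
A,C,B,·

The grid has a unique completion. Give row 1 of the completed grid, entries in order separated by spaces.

B D A C

Row 1, column 2: row 1 has {B} and column 2 has {A, B, C}, leaving only D.
Row 1, column 3: row 1 has {B, D} and column 3 has {B, C}, leaving only A.
Row 1, column 4: row 1 has {A, B, D} and column 4 has {A}, leaving only C.
So row 1 reads: B D A C.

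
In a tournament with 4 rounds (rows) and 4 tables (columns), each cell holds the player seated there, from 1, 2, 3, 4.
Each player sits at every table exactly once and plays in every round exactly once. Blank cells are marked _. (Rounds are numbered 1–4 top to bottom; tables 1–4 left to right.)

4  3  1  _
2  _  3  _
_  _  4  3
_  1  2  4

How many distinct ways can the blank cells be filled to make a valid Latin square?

1

Round 1, table 4: eliminating its round and table leaves {2}.
Round 2, table 2: eliminating its round and table leaves {4}.
Round 2, table 4: eliminating its round and table leaves {1}.
Round 3, table 1: eliminating its round and table leaves {1}.
Round 3, table 2: eliminating its round and table leaves {2}.
Round 4, table 1: eliminating its round and table leaves {3}.
Only one assignment across all blanks avoids any round or table repeat, giving 1 completion.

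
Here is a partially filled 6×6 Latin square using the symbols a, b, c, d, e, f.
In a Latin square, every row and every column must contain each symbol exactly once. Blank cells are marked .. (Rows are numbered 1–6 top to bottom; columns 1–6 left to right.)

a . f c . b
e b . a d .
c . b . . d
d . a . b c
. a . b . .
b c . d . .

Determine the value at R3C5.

Row 1, column 5: row 1 has {a, b, c, f} and column 5 has {b, d}, leaving only e.
Row 1, column 2: row 1 has {a, b, c, e, f} and column 2 has {a, b, c}, leaving only d.
Row 2, column 3: row 2 has {a, b, d, e} and column 3 has {a, b, f}, leaving only c.
Row 2, column 6: row 2 has {a, b, c, d, e} and column 6 has {b, c, d}, leaving only f.
Row 5, column 1: row 5 has {a, b} and column 1 has {a, b, c, d, e}, leaving only f.
Row 5, column 5: row 5 has {a, b, f} and column 5 has {b, d, e}, leaving only c.
Row 5, column 6: row 5 has {a, b, c, f} and column 6 has {b, c, d, f}, leaving only e.
Row 5, column 3: row 5 has {a, b, c, e, f} and column 3 has {a, b, c, f}, leaving only d.
Row 6, column 3: row 6 has {b, c, d} and column 3 has {a, b, c, d, f}, leaving only e.
Row 6, column 6: row 6 has {b, c, d, e} and column 6 has {b, c, d, e, f}, leaving only a.
Row 6, column 5: row 6 has {a, b, c, d, e} and column 5 has {b, c, d, e}, leaving only f.
Row 3 already has {b, c, d} and column 5 already has {b, c, d, e, f}, so row 3, column 5 must be a.

a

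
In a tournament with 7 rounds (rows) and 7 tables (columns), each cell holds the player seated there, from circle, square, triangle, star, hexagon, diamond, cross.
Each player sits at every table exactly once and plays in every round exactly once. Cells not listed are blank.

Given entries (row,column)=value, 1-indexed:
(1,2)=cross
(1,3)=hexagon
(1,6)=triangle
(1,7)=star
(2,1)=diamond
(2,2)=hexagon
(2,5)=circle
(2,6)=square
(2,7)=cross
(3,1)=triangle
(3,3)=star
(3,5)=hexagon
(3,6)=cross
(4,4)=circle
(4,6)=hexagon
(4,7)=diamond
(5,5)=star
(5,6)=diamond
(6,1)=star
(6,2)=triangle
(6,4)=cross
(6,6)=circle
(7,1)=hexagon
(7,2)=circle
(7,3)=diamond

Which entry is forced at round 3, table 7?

circle

Round 2, table 3: round 2 has {circle, square, hexagon, diamond, cross} and table 3 has {star, hexagon, diamond}, leaving only triangle.
Round 2, table 4: round 2 has {circle, square, triangle, hexagon, diamond, cross} and table 4 has {circle, cross}, leaving only star.
Round 5, table 2: round 5 has {star, diamond} and table 2 has {circle, triangle, hexagon, cross}, leaving only square.
Round 3, table 2: round 3 has {triangle, star, hexagon, cross} and table 2 has {circle, square, triangle, hexagon, cross}, leaving only diamond.
Round 3, table 4: round 3 has {triangle, star, hexagon, diamond, cross} and table 4 has {circle, star, cross}, leaving only square.
Round 3 already has {square, triangle, star, hexagon, diamond, cross} and table 7 already has {star, diamond, cross}, so round 3, table 7 must be circle.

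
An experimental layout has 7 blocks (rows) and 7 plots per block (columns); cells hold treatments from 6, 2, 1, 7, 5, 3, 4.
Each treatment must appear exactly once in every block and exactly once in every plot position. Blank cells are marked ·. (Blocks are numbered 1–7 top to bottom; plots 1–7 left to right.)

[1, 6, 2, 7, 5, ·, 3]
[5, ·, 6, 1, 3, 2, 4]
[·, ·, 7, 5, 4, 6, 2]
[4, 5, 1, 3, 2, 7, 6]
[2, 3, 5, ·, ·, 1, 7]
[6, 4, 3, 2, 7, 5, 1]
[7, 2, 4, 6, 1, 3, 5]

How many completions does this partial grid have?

Block 1, plot 6: eliminating its block and plot leaves {4}.
Block 2, plot 2: eliminating its block and plot leaves {7}.
Block 3, plot 1: eliminating its block and plot leaves {3}.
Block 3, plot 2: eliminating its block and plot leaves {1}.
Block 5, plot 4: eliminating its block and plot leaves {4}.
Block 5, plot 5: eliminating its block and plot leaves {6}.
Only one assignment across all blanks avoids any block or plot repeat, giving 1 completion.

1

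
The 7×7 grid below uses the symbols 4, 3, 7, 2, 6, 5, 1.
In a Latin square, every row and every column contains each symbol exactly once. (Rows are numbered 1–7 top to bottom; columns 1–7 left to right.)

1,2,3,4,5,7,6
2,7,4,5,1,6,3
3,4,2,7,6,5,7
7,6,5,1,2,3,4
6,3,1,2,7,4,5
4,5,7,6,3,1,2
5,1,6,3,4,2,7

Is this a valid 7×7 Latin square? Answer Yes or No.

Row 3 contains 7 twice (at columns 4 and 7), so it is not a permutation.

No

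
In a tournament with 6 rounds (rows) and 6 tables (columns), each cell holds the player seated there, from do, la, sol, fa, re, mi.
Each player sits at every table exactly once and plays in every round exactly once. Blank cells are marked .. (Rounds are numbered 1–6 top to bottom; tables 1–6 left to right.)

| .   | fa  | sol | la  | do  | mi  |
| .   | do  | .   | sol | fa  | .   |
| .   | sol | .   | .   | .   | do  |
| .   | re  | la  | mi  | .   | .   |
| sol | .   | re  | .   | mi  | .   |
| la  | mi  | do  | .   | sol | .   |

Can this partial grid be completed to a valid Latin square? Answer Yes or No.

No

Round 4, table 5: round 4 together with table 5 already contain {do, la, sol, fa, re, mi} — every symbol — so nothing can go there. The grid has no valid completion.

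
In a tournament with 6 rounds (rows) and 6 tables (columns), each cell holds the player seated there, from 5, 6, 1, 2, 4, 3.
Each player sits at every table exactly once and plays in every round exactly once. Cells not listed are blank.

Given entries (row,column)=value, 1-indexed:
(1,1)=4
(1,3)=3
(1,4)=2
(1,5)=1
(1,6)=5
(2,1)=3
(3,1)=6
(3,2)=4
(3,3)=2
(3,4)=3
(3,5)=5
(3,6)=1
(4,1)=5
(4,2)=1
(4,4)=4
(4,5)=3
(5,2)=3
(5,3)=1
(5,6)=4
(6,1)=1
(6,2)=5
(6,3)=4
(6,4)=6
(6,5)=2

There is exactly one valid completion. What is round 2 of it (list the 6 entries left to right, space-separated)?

Round 1, table 2: round 1 has {5, 1, 2, 4, 3} and table 2 has {5, 1, 4, 3}, leaving only 6.
Round 2, table 2: round 2 has {3} and table 2 has {5, 6, 1, 4, 3}, leaving only 2.
Round 2, table 6: round 2 has {2, 3} and table 6 has {5, 1, 4}, leaving only 6.
Round 2, table 3: round 2 has {6, 2, 3} and table 3 has {1, 2, 4, 3}, leaving only 5.
Round 2, table 4: round 2 has {5, 6, 2, 3} and table 4 has {6, 2, 4, 3}, leaving only 1.
Round 2, table 5: round 2 has {5, 6, 1, 2, 3} and table 5 has {5, 1, 2, 3}, leaving only 4.
So round 2 reads: 3 2 5 1 4 6.

3 2 5 1 4 6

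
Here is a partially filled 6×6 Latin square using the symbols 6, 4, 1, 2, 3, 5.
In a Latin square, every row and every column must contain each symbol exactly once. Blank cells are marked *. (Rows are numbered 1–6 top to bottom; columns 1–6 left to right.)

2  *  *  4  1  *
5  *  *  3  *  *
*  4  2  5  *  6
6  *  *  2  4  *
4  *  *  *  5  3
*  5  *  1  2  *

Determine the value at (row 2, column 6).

2

Row 1, column 6: row 1 has {4, 1, 2} and column 6 has {6, 3}, leaving only 5.
Row 2, column 5: row 2 has {3, 5} and column 5 has {4, 1, 2, 5}, leaving only 6.
Row 3, column 5: row 3 has {6, 4, 2, 5} and column 5 has {6, 4, 1, 2, 5}, leaving only 3.
Row 3, column 1: row 3 has {6, 4, 2, 3, 5} and column 1 has {6, 4, 2, 5}, leaving only 1.
Row 4, column 6: row 4 has {6, 4, 2} and column 6 has {6, 3, 5}, leaving only 1.
Row 4, column 2: row 4 has {6, 4, 1, 2} and column 2 has {4, 5}, leaving only 3.
Row 1, column 2: row 1 has {4, 1, 2, 5} and column 2 has {4, 3, 5}, leaving only 6.
Row 1, column 3: row 1 has {6, 4, 1, 2, 5} and column 3 has {2}, leaving only 3.
Row 4, column 3: row 4 has {6, 4, 1, 2, 3} and column 3 has {2, 3}, leaving only 5.
Row 5, column 4: row 5 has {4, 3, 5} and column 4 has {4, 1, 2, 3, 5}, leaving only 6.
Row 5, column 3: row 5 has {6, 4, 3, 5} and column 3 has {2, 3, 5}, leaving only 1.
Row 2, column 3: row 2 has {6, 3, 5} and column 3 has {1, 2, 3, 5}, leaving only 4.
Row 2 already has {6, 4, 3, 5} and column 6 already has {6, 1, 3, 5}, so row 2, column 6 must be 2.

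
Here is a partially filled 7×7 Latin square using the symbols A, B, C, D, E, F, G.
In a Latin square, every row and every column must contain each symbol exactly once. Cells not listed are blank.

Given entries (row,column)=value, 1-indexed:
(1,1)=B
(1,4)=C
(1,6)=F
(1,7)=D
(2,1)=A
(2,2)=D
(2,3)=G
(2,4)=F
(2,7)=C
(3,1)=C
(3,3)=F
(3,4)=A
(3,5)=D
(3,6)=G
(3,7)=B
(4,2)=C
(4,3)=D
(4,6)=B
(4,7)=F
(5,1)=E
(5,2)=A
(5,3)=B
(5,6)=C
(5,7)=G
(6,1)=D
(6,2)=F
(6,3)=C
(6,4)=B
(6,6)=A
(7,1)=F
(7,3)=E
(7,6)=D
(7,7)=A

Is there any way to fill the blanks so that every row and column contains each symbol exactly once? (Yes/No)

No row or column among the givens repeats a symbol, and propagating forced cells runs into no contradiction.
One valid completion exists (for instance, B G A C E F D / A D G F B E C / C E F A D G B / G C D E A B F / E A B D F C G / D F C B G A E / F B E G C D A).

Yes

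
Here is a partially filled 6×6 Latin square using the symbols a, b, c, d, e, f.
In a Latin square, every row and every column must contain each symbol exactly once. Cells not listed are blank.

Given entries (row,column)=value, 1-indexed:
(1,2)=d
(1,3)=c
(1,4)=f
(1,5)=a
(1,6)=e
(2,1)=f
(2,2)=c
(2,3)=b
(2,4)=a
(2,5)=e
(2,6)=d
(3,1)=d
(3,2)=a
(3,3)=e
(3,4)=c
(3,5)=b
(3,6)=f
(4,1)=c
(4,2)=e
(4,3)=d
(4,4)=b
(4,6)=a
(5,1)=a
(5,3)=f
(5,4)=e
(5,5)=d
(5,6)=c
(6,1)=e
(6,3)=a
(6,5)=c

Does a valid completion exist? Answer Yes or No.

Yes

No row or column among the givens repeats a symbol, and propagating forced cells runs into no contradiction.
One valid completion exists (for instance, b d c f a e / f c b a e d / d a e c b f / c e d b f a / a b f e d c / e f a d c b).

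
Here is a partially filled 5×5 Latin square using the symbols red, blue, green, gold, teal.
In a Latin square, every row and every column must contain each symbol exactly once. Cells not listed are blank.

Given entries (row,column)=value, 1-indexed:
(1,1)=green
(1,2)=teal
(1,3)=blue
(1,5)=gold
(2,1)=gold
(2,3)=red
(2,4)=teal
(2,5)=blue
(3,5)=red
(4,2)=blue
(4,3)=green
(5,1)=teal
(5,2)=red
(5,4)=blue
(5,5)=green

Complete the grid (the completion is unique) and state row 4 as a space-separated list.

Row 4, column 1: row 4 has {blue, green} and column 1 has {green, gold, teal}, leaving only red.
Row 4, column 4: row 4 has {red, blue, green} and column 4 has {blue, teal}, leaving only gold.
Row 4, column 5: row 4 has {red, blue, green, gold} and column 5 has {red, blue, green, gold}, leaving only teal.
So row 4 reads: red blue green gold teal.

red blue green gold teal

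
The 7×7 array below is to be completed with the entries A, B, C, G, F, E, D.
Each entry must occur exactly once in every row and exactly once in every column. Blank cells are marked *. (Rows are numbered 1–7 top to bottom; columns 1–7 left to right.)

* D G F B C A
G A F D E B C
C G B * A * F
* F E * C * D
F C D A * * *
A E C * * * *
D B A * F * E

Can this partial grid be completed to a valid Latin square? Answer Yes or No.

No row or column among the givens repeats a symbol, and propagating forced cells runs into no contradiction.
One valid completion exists (for instance, E D G F B C A / G A F D E B C / C G B E A D F / B F E G C A D / F C D A G E B / A E C B D F G / D B A C F G E).

Yes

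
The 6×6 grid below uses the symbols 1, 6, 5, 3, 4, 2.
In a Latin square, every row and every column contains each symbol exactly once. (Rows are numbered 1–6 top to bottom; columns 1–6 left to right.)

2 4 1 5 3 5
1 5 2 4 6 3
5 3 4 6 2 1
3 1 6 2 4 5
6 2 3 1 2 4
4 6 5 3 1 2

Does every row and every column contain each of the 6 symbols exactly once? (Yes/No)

No

Row 5 contains 2 twice (at columns 2 and 5); row 1 is also not a permutation.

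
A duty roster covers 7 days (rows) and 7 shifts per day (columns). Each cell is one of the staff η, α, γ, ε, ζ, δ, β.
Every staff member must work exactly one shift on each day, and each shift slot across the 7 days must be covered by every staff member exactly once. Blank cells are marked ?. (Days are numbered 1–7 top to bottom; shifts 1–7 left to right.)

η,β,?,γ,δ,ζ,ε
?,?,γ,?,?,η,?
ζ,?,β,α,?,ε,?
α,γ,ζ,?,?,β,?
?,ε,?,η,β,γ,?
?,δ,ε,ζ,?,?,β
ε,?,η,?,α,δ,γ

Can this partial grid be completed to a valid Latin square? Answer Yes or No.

Day 1, shift 3: day 1 has {η, γ, ε, ζ, δ, β} and shift 3 has {η, γ, ε, ζ, β}, so it must be α.
Day 3, shift 2: day 3 has {α, ε, ζ, β} and shift 2 has {γ, ε, δ, β}, so it must be η.
Day 3, shift 5: day 3 has {η, α, ε, ζ, β} and shift 5 has {α, δ, β}, so it must be γ.
Day 3, shift 7: day 3 has {η, α, γ, ε, ζ, β} and shift 7 has {γ, ε, β}, so it must be δ.
Day 4, shift 7: day 4 has {α, γ, ζ, β} and shift 7 has {γ, ε, δ, β}, so it must be η.
Day 4, shift 5: day 4 has {η, α, γ, ζ, β} and shift 5 has {α, γ, δ, β}, so it must be ε.
Day 2, shift 5: day 2 has {η, γ} and shift 5 has {α, γ, ε, δ, β}, so it must be ζ.
Day 2, shift 2: day 2 has {η, γ, ζ} and shift 2 has {η, γ, ε, δ, β}, so it must be α.
Now day 2, shift 7: day 2 together with shift 7 already contain {η, α, γ, ε, ζ, δ, β} — every symbol — so nothing can go there. The grid has no valid completion.

No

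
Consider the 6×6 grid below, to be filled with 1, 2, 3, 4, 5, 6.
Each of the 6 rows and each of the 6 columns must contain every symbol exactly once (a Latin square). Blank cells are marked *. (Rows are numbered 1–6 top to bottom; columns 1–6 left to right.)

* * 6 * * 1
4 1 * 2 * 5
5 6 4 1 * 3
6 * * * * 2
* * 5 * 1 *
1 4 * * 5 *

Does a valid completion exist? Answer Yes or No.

Yes

No row or column among the givens repeats a symbol, and propagating forced cells runs into no contradiction.
One valid completion exists (for instance, 2 3 6 5 4 1 / 4 1 3 2 6 5 / 5 6 4 1 2 3 / 6 5 1 4 3 2 / 3 2 5 6 1 4 / 1 4 2 3 5 6).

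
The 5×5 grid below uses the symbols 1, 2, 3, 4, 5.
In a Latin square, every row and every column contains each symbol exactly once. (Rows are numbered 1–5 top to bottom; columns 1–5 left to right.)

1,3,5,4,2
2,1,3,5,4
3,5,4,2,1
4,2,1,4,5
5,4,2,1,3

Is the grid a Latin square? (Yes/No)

No

Row 4 contains 4 twice (at columns 1 and 4), so it is not a permutation.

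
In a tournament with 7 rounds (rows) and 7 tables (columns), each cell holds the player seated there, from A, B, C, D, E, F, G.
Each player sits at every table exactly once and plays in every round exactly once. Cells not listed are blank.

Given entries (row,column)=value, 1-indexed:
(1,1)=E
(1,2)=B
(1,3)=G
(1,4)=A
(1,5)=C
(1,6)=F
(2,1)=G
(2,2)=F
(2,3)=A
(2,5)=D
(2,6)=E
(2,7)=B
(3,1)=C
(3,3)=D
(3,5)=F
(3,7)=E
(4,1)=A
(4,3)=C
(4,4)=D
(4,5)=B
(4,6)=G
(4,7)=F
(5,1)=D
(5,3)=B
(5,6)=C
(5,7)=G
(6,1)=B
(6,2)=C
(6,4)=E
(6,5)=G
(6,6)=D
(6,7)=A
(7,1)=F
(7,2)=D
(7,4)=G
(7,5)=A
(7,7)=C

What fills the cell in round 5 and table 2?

A

Round 1, table 7: round 1 has {A, B, C, E, F, G} and table 7 has {A, B, C, E, F, G}, leaving only D.
Round 2, table 4: round 2 has {A, B, D, E, F, G} and table 4 has {A, D, E, G}, leaving only C.
Round 3, table 4: round 3 has {C, D, E, F} and table 4 has {A, C, D, E, G}, leaving only B.
Round 3, table 6: round 3 has {B, C, D, E, F} and table 6 has {C, D, E, F, G}, leaving only A.
Round 3, table 2: round 3 has {A, B, C, D, E, F} and table 2 has {B, C, D, F}, leaving only G.
Round 4, table 2: round 4 has {A, B, C, D, F, G} and table 2 has {B, C, D, F, G}, leaving only E.
Round 5 already has {B, C, D, G} and table 2 already has {B, C, D, E, F, G}, so round 5, table 2 must be A.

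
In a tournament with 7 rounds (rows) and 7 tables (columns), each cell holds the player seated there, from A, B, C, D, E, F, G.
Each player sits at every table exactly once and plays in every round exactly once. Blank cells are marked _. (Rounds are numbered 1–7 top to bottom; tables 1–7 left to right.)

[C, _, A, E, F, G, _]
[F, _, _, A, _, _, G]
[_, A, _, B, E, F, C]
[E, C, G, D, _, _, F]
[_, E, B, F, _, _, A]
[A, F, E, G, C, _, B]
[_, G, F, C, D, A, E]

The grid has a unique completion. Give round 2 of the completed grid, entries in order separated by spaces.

Round 2, table 5: round 2 has {A, F, G} and table 5 has {C, D, E, F}, leaving only B.
Round 2, table 2: round 2 has {A, B, F, G} and table 2 has {A, C, E, F, G}, leaving only D.
Round 2, table 3: round 2 has {A, B, D, F, G} and table 3 has {A, B, E, F, G}, leaving only C.
Round 2, table 6: round 2 has {A, B, C, D, F, G} and table 6 has {A, F, G}, leaving only E.
So round 2 reads: F D C A B E G.

F D C A B E G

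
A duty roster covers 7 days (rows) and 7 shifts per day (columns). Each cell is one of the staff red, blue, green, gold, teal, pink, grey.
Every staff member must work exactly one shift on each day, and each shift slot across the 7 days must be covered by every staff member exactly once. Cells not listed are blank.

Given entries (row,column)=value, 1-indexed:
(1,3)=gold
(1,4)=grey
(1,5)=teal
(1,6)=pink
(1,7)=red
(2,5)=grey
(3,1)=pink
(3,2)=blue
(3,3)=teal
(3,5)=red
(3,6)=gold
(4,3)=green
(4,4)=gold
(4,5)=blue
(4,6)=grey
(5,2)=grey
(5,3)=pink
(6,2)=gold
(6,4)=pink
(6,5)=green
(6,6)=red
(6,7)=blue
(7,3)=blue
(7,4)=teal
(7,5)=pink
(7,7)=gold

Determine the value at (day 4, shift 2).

Day 1, shift 2: day 1 has {red, gold, teal, pink, grey} and shift 2 has {blue, gold, grey}, leaving only green.
Day 1, shift 1: day 1 has {red, green, gold, teal, pink, grey} and shift 1 has {pink}, leaving only blue.
Day 2, shift 3: day 2 has {grey} and shift 3 has {blue, green, gold, teal, pink}, leaving only red.
Day 3, shift 4: day 3 has {red, blue, gold, teal, pink} and shift 4 has {gold, teal, pink, grey}, leaving only green.
Day 2, shift 4: day 2 has {red, grey} and shift 4 has {green, gold, teal, pink, grey}, leaving only blue.
Day 3, shift 7: day 3 has {red, blue, green, gold, teal, pink} and shift 7 has {red, blue, gold}, leaving only grey.
Day 5, shift 4: day 5 has {pink, grey} and shift 4 has {blue, green, gold, teal, pink, grey}, leaving only red.
Day 5, shift 5: day 5 has {red, pink, grey} and shift 5 has {red, blue, green, teal, pink, grey}, leaving only gold.
Day 6, shift 3: day 6 has {red, blue, green, gold, pink} and shift 3 has {red, blue, green, gold, teal, pink}, leaving only grey.
Day 6, shift 1: day 6 has {red, blue, green, gold, pink, grey} and shift 1 has {blue, pink}, leaving only teal.
Day 4, shift 1: day 4 has {blue, green, gold, grey} and shift 1 has {blue, teal, pink}, leaving only red.
Day 5, shift 1: day 5 has {red, gold, pink, grey} and shift 1 has {red, blue, teal, pink}, leaving only green.
Day 2, shift 1: day 2 has {red, blue, grey} and shift 1 has {red, blue, green, teal, pink}, leaving only gold.
Day 5, shift 7: day 5 has {red, green, gold, pink, grey} and shift 7 has {red, blue, gold, grey}, leaving only teal.
Day 4, shift 7: day 4 has {red, blue, green, gold, grey} and shift 7 has {red, blue, gold, teal, grey}, leaving only pink.
Day 4 already has {red, blue, green, gold, pink, grey} and shift 2 already has {blue, green, gold, grey}, so day 4, shift 2 must be teal.

teal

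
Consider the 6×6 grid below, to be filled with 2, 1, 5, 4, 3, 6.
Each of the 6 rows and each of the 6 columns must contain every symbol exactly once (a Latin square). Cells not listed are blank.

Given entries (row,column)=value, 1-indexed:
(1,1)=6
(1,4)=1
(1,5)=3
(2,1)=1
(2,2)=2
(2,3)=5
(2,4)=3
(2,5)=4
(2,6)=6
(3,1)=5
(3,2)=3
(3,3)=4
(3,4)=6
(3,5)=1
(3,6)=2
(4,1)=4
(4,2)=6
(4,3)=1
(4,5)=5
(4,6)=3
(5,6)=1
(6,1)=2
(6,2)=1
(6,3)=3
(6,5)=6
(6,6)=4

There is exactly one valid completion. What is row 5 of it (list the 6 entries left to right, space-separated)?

3 5 6 4 2 1

Row 5, column 1: row 5 has {1} and column 1 has {2, 1, 5, 4, 6}, leaving only 3.
Row 5, column 5: row 5 has {1, 3} and column 5 has {1, 5, 4, 3, 6}, leaving only 2.
Row 5, column 3: row 5 has {2, 1, 3} and column 3 has {1, 5, 4, 3}, leaving only 6.
Row 1, column 3: row 1 has {1, 3, 6} and column 3 has {1, 5, 4, 3, 6}, leaving only 2.
Row 1, column 6: row 1 has {2, 1, 3, 6} and column 6 has {2, 1, 4, 3, 6}, leaving only 5.
Row 1, column 2: row 1 has {2, 1, 5, 3, 6} and column 2 has {2, 1, 3, 6}, leaving only 4.
Row 5, column 2: row 5 has {2, 1, 3, 6} and column 2 has {2, 1, 4, 3, 6}, leaving only 5.
Row 5, column 4: row 5 has {2, 1, 5, 3, 6} and column 4 has {1, 3, 6}, leaving only 4.
So row 5 reads: 3 5 6 4 2 1.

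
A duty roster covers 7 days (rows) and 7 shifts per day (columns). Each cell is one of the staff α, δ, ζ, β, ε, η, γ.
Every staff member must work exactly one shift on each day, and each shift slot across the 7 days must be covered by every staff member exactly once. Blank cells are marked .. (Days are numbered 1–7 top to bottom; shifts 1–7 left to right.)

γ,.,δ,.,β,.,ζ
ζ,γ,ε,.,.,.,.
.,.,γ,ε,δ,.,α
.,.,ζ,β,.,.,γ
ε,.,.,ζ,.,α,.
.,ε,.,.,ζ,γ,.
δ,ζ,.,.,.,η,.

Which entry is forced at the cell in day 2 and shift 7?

Day 1, shift 6: day 1 has {δ, ζ, β, γ} and shift 6 has {α, η, γ}, leaving only ε.
Day 4, shift 6: day 4 has {ζ, β, γ} and shift 6 has {α, ε, η, γ}, leaving only δ.
Day 2, shift 6: day 2 has {ζ, ε, γ} and shift 6 has {α, δ, ε, η, γ}, leaving only β.
Day 3, shift 6: day 3 has {α, δ, ε, γ} and shift 6 has {α, δ, β, ε, η, γ}, leaving only ζ.
Day 2, shift 7 is narrowed to {δ, η}.
If it were η, propagating the remaining blanks reaches a contradiction.
So day 2, shift 7 must be δ.

δ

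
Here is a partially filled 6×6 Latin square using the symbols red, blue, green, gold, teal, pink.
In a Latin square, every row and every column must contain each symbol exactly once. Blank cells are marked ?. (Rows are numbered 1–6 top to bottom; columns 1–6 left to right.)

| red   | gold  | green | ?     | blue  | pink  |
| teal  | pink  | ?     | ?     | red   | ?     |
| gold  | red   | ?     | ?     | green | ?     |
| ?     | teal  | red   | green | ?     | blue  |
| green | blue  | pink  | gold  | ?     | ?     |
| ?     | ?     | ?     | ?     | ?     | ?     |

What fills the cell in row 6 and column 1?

blue

Row 1, column 4: row 1 has {red, blue, green, gold, pink} and column 4 has {green, gold}, leaving only teal.
Row 2, column 4: row 2 has {red, teal, pink} and column 4 has {green, gold, teal}, leaving only blue.
Row 2, column 3: row 2 has {red, blue, teal, pink} and column 3 has {red, green, pink}, leaving only gold.
Row 2, column 6: row 2 has {red, blue, gold, teal, pink} and column 6 has {blue, pink}, leaving only green.
Row 3, column 4: row 3 has {red, green, gold} and column 4 has {blue, green, gold, teal}, leaving only pink.
Row 3, column 6: row 3 has {red, green, gold, pink} and column 6 has {blue, green, pink}, leaving only teal.
Row 3, column 3: row 3 has {red, green, gold, teal, pink} and column 3 has {red, green, gold, pink}, leaving only blue.
Row 4, column 1: row 4 has {red, blue, green, teal} and column 1 has {red, green, gold, teal}, leaving only pink.
Row 6 already has {} and column 1 already has {red, green, gold, teal, pink}, so row 6, column 1 must be blue.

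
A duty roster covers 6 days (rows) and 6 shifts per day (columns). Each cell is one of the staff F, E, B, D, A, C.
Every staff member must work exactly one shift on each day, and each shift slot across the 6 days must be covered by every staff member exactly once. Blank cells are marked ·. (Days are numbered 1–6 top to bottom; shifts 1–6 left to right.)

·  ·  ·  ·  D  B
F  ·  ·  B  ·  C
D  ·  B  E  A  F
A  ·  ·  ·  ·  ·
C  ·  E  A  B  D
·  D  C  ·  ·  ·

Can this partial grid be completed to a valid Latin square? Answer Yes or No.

No

Day 1, shift 1: day 1 has {B, D} and shift 1 has {F, D, A, C}, so it must be E.
Day 2, shift 5: day 2 has {F, B, C} and shift 5 has {B, D, A}, so it must be E.
Day 2, shift 2: day 2 has {F, E, B, C} and shift 2 has {D}, so it must be A.
Day 2, shift 3: day 2 has {F, E, B, A, C} and shift 3 has {E, B, C}, so it must be D.
Day 3, shift 2: day 3 has {F, E, B, D, A} and shift 2 has {D, A}, so it must be C.
Day 1, shift 2: day 1 has {E, B, D} and shift 2 has {D, A, C}, so it must be F.
Now day 5, shift 2: day 5 together with shift 2 already contain {F, E, B, D, A, C} — every symbol — so nothing can go there. The grid has no valid completion.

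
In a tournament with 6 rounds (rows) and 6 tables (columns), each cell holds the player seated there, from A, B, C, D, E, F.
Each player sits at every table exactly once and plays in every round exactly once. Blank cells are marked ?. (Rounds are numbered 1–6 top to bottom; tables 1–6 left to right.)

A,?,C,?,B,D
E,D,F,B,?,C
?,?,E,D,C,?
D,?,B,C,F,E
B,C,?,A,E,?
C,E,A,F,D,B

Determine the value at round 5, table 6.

F

Round 5 already has {A, B, C, E} and table 6 already has {B, C, D, E}, so round 5, table 6 must be F.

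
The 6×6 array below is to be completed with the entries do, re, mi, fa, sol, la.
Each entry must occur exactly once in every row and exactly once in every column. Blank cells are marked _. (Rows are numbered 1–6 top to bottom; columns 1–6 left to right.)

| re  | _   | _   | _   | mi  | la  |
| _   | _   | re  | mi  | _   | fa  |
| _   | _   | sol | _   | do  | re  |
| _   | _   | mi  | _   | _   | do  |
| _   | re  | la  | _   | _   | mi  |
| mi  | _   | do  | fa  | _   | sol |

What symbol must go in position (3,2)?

mi

Row 1, column 3: row 1 has {re, mi, la} and column 3 has {do, re, mi, sol, la}, leaving only fa.
Row 3, column 4: row 3 has {do, re, sol} and column 4 has {mi, fa}, leaving only la.
Row 3, column 1: row 3 has {do, re, sol, la} and column 1 has {re, mi}, leaving only fa.
Row 3 already has {do, re, fa, sol, la} and column 2 already has {re}, so row 3, column 2 must be mi.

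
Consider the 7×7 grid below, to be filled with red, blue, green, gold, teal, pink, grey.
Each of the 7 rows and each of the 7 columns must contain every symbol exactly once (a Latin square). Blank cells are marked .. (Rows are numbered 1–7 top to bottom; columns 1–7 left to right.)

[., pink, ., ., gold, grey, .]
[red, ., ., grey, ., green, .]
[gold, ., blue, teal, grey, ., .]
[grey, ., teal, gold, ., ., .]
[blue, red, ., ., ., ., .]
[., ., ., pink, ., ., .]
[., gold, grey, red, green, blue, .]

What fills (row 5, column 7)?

Row 3, column 2: row 3 has {blue, gold, teal, grey} and column 2 has {red, gold, pink}, leaving only green.
Row 4, column 2: row 4 has {gold, teal, grey} and column 2 has {red, green, gold, pink}, leaving only blue.
Row 2, column 2: row 2 has {red, green, grey} and column 2 has {red, blue, green, gold, pink}, leaving only teal.
Row 5, column 4: row 5 has {red, blue} and column 4 has {red, gold, teal, pink, grey}, leaving only green.
Row 1, column 4: row 1 has {gold, pink, grey} and column 4 has {red, green, gold, teal, pink, grey}, leaving only blue.
Row 6, column 2: row 6 has {pink} and column 2 has {red, blue, green, gold, teal, pink}, leaving only grey.
Row 5, column 7 is narrowed to {gold, teal, pink, grey}.
If it were gold, then row 5, column 6 would be left with no valid symbol.
If it were teal, then row 7, column 7 would be left with no valid symbol.
If it were pink, then row 7, column 7 would be left with no valid symbol.
So row 5, column 7 must be grey.

grey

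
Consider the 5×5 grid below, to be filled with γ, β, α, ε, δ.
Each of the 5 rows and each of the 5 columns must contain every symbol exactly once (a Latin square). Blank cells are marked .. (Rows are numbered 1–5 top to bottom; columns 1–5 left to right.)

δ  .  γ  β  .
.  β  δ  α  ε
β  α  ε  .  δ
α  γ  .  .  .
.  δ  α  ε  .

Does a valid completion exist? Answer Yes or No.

No

Row 1, column 2: row 1 has {γ, β, δ} and column 2 has {γ, β, α, δ}, so it must be ε.
Row 1, column 5: row 1 has {γ, β, ε, δ} and column 5 has {ε, δ}, so it must be α.
Row 2, column 1: row 2 has {β, α, ε, δ} and column 1 has {β, α, δ}, so it must be γ.
Now row 5, column 1: row 5 together with column 1 already contain {γ, β, α, ε, δ} — every symbol — so nothing can go there. The grid has no valid completion.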